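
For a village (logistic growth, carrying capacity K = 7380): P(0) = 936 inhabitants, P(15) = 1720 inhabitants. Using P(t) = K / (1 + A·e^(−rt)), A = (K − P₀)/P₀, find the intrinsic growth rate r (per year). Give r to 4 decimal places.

A = (7380 − 936)/936 = 6.88462
1720 = 7380/(1 + 6.88462·e^(−r·15)) → e^(−15r) = (4.2907 − 1)/6.88462 = 0.477978
r = −ln(0.477978)/15 = 0.73819/15

r ≈ 0.0492 per year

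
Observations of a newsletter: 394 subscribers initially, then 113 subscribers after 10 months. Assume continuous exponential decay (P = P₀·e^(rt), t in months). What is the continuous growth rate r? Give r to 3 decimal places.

113 = 394 · e^(r·10)
e^(10r) = 113/394 = 0.2868
r = ln(0.2868) / 10 = -1.24896 / 10

r ≈ -0.125 per month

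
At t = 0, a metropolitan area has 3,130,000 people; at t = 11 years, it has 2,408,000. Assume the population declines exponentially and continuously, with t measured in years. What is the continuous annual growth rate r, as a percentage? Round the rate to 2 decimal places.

r ≈ -2.38% per year

2408000 = 3130000 · e^(r·11)
e^(11r) = 2408000/3130000 = 0.76933
r = ln(0.76933) / 11 = -0.26224 / 11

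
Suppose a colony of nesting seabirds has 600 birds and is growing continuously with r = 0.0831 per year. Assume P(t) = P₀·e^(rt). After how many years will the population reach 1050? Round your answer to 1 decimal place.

1050 = 600 · e^(0.0831·t)
t = ln(1050/600) / 0.0831 = ln(1.75) / 0.0831 = 0.55962 / 0.0831

t ≈ 6.7 years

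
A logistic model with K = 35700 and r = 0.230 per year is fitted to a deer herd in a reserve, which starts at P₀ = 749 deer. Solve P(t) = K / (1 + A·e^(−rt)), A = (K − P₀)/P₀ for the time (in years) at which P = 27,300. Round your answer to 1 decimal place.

A = (35700 − 749)/749 = 46.66355
27300 = 35700/(1 + 46.66355·e^(−0.23t)) → 1 + 46.66355·e^(−0.23t) = 1.30769
e^(−0.23t) = 0.006594 → t = ln(151.65654)/0.23 = 5.02162/0.23

t ≈ 21.8 years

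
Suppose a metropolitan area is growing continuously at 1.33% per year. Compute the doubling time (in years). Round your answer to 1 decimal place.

doubling time = ln(2) / |r| = 0.69315 / 0.0133

doubling time ≈ 52.1 years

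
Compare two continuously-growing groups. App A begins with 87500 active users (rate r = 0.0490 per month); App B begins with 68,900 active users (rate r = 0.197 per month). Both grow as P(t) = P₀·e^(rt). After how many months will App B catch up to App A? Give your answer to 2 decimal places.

t ≈ 1.61 months

87500·e^(0.049t) = 68900·e^(0.197t)
87500/68900 = e^((0.197 − 0.049)t) → ln(1.26996) = 0.148·t
t = 0.23898 / 0.148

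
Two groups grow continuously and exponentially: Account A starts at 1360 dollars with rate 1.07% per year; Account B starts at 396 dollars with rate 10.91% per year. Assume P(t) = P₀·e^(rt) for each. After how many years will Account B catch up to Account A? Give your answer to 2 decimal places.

1360·e^(0.0107t) = 396·e^(0.1091t)
1360/396 = e^((0.1091 − 0.0107)t) → ln(3.43434) = 0.0984·t
t = 1.23383 / 0.0984

t ≈ 12.54 years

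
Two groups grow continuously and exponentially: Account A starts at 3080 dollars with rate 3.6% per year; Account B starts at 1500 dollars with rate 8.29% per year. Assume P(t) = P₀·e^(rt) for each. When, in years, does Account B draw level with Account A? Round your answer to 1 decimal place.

t ≈ 15.3 years

3080·e^(0.036t) = 1500·e^(0.0829t)
3080/1500 = e^((0.0829 − 0.036)t) → ln(2.05333) = 0.0469·t
t = 0.71946 / 0.0469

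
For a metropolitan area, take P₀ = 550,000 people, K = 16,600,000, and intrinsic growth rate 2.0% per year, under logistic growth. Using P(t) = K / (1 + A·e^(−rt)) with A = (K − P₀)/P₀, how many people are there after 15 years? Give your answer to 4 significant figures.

≈ 733,900 people

A = (16600000 − 550000)/550000 = 29.18182
P(15) = 16600000 / (1 + 29.18182·e^(−0.02·15)) = 16600000 / (1 + 29.18182·0.740818)
= 16600000 / 22.61842 ≈ 733915.02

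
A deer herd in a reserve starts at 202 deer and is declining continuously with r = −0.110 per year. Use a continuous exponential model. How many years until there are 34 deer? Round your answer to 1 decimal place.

34 = 202 · e^(-0.11·t)
t = ln(34/202) / -0.11 = ln(0.16832) / -0.11 = -1.78191 / -0.11

t ≈ 16.2 years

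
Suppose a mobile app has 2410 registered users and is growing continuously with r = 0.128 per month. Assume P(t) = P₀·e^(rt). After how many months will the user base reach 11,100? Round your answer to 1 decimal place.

t ≈ 11.9 months

11100 = 2410 · e^(0.128·t)
t = ln(11100/2410) / 0.128 = ln(4.60581) / 0.128 = 1.52732 / 0.128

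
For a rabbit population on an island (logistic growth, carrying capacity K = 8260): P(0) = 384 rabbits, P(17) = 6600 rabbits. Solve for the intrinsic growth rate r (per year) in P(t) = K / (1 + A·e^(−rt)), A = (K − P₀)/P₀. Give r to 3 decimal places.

r ≈ 0.259 per year

A = (8260 − 384)/384 = 20.51042
6600 = 8260/(1 + 20.51042·e^(−r·17)) → e^(−17r) = (1.25152 − 1)/20.51042 = 0.012263
r = −ln(0.012263)/17 = 4.40118/17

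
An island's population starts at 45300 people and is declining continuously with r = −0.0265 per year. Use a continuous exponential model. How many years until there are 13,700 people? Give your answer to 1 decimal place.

13700 = 45300 · e^(-0.0265·t)
t = ln(13700/45300) / -0.0265 = ln(0.30243) / -0.0265 = -1.19591 / -0.0265

t ≈ 45.1 years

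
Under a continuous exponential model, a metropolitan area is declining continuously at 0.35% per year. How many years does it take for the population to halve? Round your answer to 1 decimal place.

half-life = ln(2) / |r| = 0.69315 / 0.0035

half-life ≈ 198.0 years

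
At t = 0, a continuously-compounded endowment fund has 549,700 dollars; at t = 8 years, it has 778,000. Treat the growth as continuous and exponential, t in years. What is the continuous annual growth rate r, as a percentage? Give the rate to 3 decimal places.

r ≈ 4.342% per year

778000 = 549700 · e^(r·8)
e^(8r) = 778000/549700 = 1.41532
r = ln(1.41532) / 8 = 0.34735 / 8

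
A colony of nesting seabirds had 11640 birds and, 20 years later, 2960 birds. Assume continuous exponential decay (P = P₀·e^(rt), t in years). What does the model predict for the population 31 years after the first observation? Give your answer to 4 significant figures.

≈ 1,394 birds

r = ln(2960/11640) / 20 ≈ -0.068463 per year
P(31) = 11640 · e^(-0.068463·31) = 11640 · 0.11975 ≈ 1393.89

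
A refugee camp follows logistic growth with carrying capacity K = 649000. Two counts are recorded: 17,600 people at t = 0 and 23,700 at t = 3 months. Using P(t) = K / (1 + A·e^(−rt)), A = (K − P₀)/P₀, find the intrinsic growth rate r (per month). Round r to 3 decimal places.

A = (649000 − 17600)/17600 = 35.875
23700 = 649000/(1 + 35.875·e^(−r·3)) → e^(−3r) = (27.38397 − 1)/35.875 = 0.735442
r = −ln(0.735442)/3 = 0.30728/3

r ≈ 0.102 per month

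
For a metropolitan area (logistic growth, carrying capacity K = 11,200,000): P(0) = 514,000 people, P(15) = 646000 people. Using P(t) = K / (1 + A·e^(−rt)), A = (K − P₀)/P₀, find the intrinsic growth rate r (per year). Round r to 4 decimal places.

r ≈ 0.0161 per year

A = (11200000 − 514000)/514000 = 20.78988
646000 = 11200000/(1 + 20.78988·e^(−r·15)) → e^(−15r) = (17.33746 − 1)/20.78988 = 0.785837
r = −ln(0.785837)/15 = 0.24101/15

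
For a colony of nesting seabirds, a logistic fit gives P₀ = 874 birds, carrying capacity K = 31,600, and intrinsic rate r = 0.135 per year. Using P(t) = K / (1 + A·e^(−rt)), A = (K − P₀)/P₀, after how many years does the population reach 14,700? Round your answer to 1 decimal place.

A = (31600 − 874)/874 = 35.15561
14700 = 31600/(1 + 35.15561·e^(−0.135t)) → 1 + 35.15561·e^(−0.135t) = 2.14966
e^(−0.135t) = 0.032702 → t = ln(30.57914)/0.135 = 3.42032/0.135

t ≈ 25.3 years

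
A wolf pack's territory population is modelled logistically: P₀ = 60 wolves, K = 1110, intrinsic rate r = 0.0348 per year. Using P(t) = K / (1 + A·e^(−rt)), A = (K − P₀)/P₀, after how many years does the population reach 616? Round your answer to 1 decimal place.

A = (1110 − 60)/60 = 17.5
616 = 1110/(1 + 17.5·e^(−0.0348t)) → 1 + 17.5·e^(−0.0348t) = 1.80195
e^(−0.0348t) = 0.045826 → t = ln(21.82186)/0.0348 = 3.08291/0.0348

t ≈ 88.6 years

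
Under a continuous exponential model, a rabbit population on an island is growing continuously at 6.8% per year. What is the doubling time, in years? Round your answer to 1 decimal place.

doubling time ≈ 10.2 years

doubling time = ln(2) / |r| = 0.69315 / 0.068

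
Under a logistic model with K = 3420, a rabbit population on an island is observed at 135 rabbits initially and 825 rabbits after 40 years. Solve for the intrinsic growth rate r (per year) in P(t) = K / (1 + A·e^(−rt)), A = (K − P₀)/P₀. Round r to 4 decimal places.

A = (3420 − 135)/135 = 24.33333
825 = 3420/(1 + 24.33333·e^(−r·40)) → e^(−40r) = (4.14545 − 1)/24.33333 = 0.129265
r = −ln(0.129265)/40 = 2.04589/40

r ≈ 0.0511 per year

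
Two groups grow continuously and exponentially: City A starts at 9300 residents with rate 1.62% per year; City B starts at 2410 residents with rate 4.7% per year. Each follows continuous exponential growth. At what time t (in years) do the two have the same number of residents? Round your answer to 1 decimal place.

9300·e^(0.0162t) = 2410·e^(0.047t)
9300/2410 = e^((0.047 − 0.0162)t) → ln(3.85892) = 0.0308·t
t = 1.35039 / 0.0308

t ≈ 43.8 years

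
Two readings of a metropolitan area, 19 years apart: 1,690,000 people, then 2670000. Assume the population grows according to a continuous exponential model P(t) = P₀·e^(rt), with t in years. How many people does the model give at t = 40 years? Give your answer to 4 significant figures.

≈ 4,426,000 people

r = ln(2670000/1690000) / 19 ≈ 0.024071 per year
P(40) = 1690000 · e^(0.024071·40) = 1690000 · 2.61913 ≈ 4426328.75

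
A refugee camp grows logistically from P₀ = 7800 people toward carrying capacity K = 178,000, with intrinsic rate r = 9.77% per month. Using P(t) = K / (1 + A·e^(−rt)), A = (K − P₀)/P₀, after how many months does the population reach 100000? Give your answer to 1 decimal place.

t ≈ 34.1 months

A = (178000 − 7800)/7800 = 21.82051
100000 = 178000/(1 + 21.82051·e^(−0.0977t)) → 1 + 21.82051·e^(−0.0977t) = 1.78
e^(−0.0977t) = 0.035746 → t = ln(27.97502)/0.0977 = 3.33131/0.0977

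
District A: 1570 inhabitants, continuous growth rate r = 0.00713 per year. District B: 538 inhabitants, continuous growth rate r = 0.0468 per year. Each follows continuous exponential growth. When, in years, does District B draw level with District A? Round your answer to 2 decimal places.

t ≈ 27.00 years

1570·e^(0.00713t) = 538·e^(0.0468t)
1570/538 = e^((0.0468 − 0.00713)t) → ln(2.91822) = 0.03967·t
t = 1.07097 / 0.03967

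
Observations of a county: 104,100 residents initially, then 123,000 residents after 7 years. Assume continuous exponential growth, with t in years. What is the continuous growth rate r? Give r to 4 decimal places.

123000 = 104100 · e^(r·7)
e^(7r) = 123000/104100 = 1.18156
r = ln(1.18156) / 7 = 0.16683 / 7

r ≈ 0.0238 per year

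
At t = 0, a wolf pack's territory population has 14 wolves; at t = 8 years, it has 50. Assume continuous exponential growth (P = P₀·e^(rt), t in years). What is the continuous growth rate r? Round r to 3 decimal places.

r ≈ 0.159 per year

50 = 14 · e^(r·8)
e^(8r) = 50/14 = 3.57143
r = ln(3.57143) / 8 = 1.27297 / 8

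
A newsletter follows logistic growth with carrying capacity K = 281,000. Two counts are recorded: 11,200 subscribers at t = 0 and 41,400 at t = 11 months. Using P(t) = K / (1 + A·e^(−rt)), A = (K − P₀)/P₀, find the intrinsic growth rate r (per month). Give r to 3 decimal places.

A = (281000 − 11200)/11200 = 24.08929
41400 = 281000/(1 + 24.08929·e^(−r·11)) → e^(−11r) = (6.78744 − 1)/24.08929 = 0.24025
r = −ln(0.24025)/11 = 1.42608/11

r ≈ 0.130 per month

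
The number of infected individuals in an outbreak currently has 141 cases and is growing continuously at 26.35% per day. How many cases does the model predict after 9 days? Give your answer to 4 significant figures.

P(9) = 141 · e^(0.2635·9) = 141 · e^(2.3715)
= 141 · 10.71345 ≈ 1510.6

≈ 1,511 cases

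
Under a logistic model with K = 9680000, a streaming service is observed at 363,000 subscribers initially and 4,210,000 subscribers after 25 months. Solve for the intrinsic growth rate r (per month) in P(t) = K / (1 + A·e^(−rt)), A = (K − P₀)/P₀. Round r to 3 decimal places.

A = (9680000 − 363000)/363000 = 25.66667
4210000 = 9680000/(1 + 25.66667·e^(−r·25)) → e^(−25r) = (2.29929 − 1)/25.66667 = 0.050622
r = −ln(0.050622)/25 = 2.98338/25

r ≈ 0.119 per month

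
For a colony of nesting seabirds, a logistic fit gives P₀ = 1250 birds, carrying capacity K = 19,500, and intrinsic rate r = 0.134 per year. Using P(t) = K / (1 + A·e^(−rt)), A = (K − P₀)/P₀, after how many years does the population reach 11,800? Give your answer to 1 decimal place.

t ≈ 23.2 years

A = (19500 − 1250)/1250 = 14.6
11800 = 19500/(1 + 14.6·e^(−0.134t)) → 1 + 14.6·e^(−0.134t) = 1.65254
e^(−0.134t) = 0.044695 → t = ln(22.37403)/0.134 = 3.1079/0.134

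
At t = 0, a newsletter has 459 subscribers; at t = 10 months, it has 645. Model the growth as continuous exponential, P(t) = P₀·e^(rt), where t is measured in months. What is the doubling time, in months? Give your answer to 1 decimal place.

doubling time ≈ 20.4 months

r = ln(645/459) / 10 = ln(1.40523) / 10 ≈ 0.03402 per month
doubling time = ln 2 / |r| = 0.69315 / 0.03402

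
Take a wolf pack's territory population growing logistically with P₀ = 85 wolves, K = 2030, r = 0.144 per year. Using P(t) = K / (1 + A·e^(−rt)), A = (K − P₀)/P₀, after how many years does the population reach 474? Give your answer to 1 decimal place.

A = (2030 − 85)/85 = 22.88235
474 = 2030/(1 + 22.88235·e^(−0.144t)) → 1 + 22.88235·e^(−0.144t) = 4.2827
e^(−0.144t) = 0.14346 → t = ln(6.97059)/0.144 = 1.9417/0.144

t ≈ 13.5 years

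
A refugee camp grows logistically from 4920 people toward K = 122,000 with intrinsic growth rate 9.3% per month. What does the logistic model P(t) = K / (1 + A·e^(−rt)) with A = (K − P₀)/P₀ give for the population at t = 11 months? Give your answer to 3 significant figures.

≈ 12,800 people

A = (122000 − 4920)/4920 = 23.79675
P(11) = 122000 / (1 + 23.79675·e^(−0.093·11)) = 122000 / (1 + 23.79675·0.359515)
= 122000 / 9.55528 ≈ 12767.81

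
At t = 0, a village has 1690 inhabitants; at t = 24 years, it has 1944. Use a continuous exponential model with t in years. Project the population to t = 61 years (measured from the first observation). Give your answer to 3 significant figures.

≈ 2,410 inhabitants

r = ln(1944/1690) / 24 ≈ 0.005834 per year
P(61) = 1690 · e^(0.005834·61) = 1690 · 1.42744 ≈ 2412.37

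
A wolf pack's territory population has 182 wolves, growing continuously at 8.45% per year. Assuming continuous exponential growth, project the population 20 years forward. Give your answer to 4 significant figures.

P(20) = 182 · e^(0.0845·20) = 182 · e^(1.69)
= 182 · 5.41948 ≈ 986.35

≈ 986.3 wolves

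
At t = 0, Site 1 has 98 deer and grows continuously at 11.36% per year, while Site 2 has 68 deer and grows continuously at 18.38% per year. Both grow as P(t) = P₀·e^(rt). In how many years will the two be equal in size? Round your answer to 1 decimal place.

t ≈ 5.2 years

98·e^(0.1136t) = 68·e^(0.1838t)
98/68 = e^((0.1838 − 0.1136)t) → ln(1.44118) = 0.0702·t
t = 0.36546 / 0.0702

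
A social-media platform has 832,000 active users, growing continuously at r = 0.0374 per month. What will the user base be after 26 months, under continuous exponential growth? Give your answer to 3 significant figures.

P(26) = 832000 · e^(0.0374·26) = 832000 · e^(0.9724)
= 832000 · 2.64428 ≈ 2200043.56

≈ 2,200,000 active users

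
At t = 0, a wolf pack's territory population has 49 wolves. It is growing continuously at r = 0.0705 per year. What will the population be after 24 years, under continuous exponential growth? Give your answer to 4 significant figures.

P(24) = 49 · e^(0.0705·24) = 49 · e^(1.692)
= 49 · 5.43033 ≈ 266.09

≈ 266.1 wolves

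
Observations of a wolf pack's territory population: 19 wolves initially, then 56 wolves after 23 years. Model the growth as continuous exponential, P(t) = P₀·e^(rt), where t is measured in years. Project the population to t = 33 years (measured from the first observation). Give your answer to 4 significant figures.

≈ 89.60 wolves

r = ln(56/19) / 23 ≈ 0.046996 per year
P(33) = 19 · e^(0.046996·33) = 19 · 4.71559 ≈ 89.6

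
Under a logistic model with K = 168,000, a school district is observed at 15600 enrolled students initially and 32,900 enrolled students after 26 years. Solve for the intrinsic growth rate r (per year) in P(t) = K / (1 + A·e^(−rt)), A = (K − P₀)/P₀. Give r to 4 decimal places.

A = (168000 − 15600)/15600 = 9.76923
32900 = 168000/(1 + 9.76923·e^(−r·26)) → e^(−26r) = (5.10638 − 1)/9.76923 = 0.420338
r = −ln(0.420338)/26 = 0.8667/26

r ≈ 0.0333 per year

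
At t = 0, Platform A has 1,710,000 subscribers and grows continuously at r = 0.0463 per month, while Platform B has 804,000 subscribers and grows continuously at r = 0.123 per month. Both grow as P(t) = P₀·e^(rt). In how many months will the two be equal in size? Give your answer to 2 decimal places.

1710000·e^(0.0463t) = 804000·e^(0.123t)
1710000/804000 = e^((0.123 − 0.0463)t) → ln(2.12687) = 0.0767·t
t = 0.75465 / 0.0767

t ≈ 9.84 months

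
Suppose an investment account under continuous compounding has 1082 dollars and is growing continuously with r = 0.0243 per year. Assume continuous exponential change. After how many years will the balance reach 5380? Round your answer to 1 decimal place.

t ≈ 66.0 years

5380 = 1082 · e^(0.0243·t)
t = ln(5380/1082) / 0.0243 = ln(4.97227) / 0.0243 = 1.60388 / 0.0243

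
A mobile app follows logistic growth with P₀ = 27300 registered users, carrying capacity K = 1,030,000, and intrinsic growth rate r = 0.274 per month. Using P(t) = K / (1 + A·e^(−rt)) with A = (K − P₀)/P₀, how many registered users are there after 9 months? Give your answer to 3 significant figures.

≈ 250,000 registered users

A = (1030000 − 27300)/27300 = 36.72894
P(9) = 1030000 / (1 + 36.72894·e^(−0.274·9)) = 1030000 / (1 + 36.72894·0.084924)
= 1030000 / 4.11916 ≈ 250050.75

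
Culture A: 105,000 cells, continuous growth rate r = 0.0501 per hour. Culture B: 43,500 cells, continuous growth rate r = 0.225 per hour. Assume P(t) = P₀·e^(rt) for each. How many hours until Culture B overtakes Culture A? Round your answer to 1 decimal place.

105000·e^(0.0501t) = 43500·e^(0.225t)
105000/43500 = e^((0.225 − 0.0501)t) → ln(2.41379) = 0.1749·t
t = 0.8812 / 0.1749

t ≈ 5.0 hours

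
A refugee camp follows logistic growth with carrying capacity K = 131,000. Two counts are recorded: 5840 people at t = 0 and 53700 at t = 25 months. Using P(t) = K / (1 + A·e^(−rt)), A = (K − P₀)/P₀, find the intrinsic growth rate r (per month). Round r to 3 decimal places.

r ≈ 0.108 per month

A = (131000 − 5840)/5840 = 21.43151
53700 = 131000/(1 + 21.43151·e^(−r·25)) → e^(−25r) = (2.43948 − 1)/21.43151 = 0.067166
r = −ln(0.067166)/25 = 2.70058/25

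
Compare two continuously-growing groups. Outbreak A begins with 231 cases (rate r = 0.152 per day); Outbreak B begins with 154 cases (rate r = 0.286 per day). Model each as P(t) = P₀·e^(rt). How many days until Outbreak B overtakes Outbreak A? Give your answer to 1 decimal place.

231·e^(0.152t) = 154·e^(0.286t)
231/154 = e^((0.286 − 0.152)t) → ln(1.5) = 0.134·t
t = 0.40547 / 0.134

t ≈ 3.0 days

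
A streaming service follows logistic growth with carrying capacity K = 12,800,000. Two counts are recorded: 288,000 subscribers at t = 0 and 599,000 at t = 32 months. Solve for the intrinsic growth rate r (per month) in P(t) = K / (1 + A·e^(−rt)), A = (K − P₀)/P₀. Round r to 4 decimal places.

A = (12800000 − 288000)/288000 = 43.44444
599000 = 12800000/(1 + 43.44444·e^(−r·32)) → e^(−32r) = (21.36895 − 1)/43.44444 = 0.46885
r = −ln(0.46885)/32 = 0.75747/32

r ≈ 0.0237 per month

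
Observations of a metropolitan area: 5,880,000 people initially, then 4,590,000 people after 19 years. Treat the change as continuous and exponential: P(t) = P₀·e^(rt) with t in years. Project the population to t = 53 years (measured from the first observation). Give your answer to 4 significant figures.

r = ln(4590000/5880000) / 19 ≈ -0.013036 per year
P(53) = 5880000 · e^(-0.013036·53) = 5880000 · 0.50113 ≈ 2946650.26

≈ 2,947,000 people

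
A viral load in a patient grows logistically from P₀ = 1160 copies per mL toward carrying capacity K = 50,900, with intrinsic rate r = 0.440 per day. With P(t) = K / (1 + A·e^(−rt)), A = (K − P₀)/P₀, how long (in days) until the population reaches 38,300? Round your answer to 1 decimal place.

t ≈ 11.1 days

A = (50900 − 1160)/1160 = 42.87931
38300 = 50900/(1 + 42.87931·e^(−0.44t)) → 1 + 42.87931·e^(−0.44t) = 1.32898
e^(−0.44t) = 0.007672 → t = ln(130.33949)/0.44 = 4.87014/0.44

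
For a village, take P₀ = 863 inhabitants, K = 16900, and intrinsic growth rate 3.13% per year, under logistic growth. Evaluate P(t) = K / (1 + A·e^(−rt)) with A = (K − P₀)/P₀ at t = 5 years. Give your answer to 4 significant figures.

A = (16900 − 863)/863 = 18.58285
P(5) = 16900 / (1 + 18.58285·e^(−0.0313·5)) = 16900 / (1 + 18.58285·0.855132)
= 16900 / 16.89078 ≈ 1000.55

≈ 1,001 inhabitants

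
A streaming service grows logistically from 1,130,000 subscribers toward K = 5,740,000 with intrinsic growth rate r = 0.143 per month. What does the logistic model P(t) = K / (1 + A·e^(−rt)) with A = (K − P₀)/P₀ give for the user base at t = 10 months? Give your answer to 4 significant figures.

A = (5740000 − 1130000)/1130000 = 4.07965
P(10) = 5740000 / (1 + 4.07965·e^(−0.143·10)) = 5740000 / (1 + 4.07965·0.239309)
= 5740000 / 1.9763 ≈ 2904423.68

≈ 2,904,000 subscribers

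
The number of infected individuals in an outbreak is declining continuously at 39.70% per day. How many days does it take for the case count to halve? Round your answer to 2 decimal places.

half-life = ln(2) / |r| = 0.69315 / 0.397

half-life ≈ 1.75 days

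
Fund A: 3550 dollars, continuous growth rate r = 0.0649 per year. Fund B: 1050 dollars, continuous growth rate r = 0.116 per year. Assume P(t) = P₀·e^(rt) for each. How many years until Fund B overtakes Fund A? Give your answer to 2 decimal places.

t ≈ 23.84 years

3550·e^(0.0649t) = 1050·e^(0.116t)
3550/1050 = e^((0.116 − 0.0649)t) → ln(3.38095) = 0.0511·t
t = 1.21816 / 0.0511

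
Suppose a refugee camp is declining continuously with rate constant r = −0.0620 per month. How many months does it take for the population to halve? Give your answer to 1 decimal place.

half-life = ln(2) / |r| = 0.69315 / 0.062

half-life ≈ 11.2 months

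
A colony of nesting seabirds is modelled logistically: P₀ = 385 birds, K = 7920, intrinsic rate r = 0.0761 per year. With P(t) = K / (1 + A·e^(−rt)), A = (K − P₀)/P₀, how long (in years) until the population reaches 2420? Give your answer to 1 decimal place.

A = (7920 − 385)/385 = 19.57143
2420 = 7920/(1 + 19.57143·e^(−0.0761t)) → 1 + 19.57143·e^(−0.0761t) = 3.27273
e^(−0.0761t) = 0.116125 → t = ln(8.61143)/0.0761 = 2.15309/0.0761

t ≈ 28.3 years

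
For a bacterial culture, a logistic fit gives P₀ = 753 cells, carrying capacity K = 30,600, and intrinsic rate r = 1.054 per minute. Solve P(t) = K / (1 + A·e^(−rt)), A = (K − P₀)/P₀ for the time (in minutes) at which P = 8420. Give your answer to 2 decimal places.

t ≈ 2.57 minutes

A = (30600 − 753)/753 = 39.63745
8420 = 30600/(1 + 39.63745·e^(−1.054t)) → 1 + 39.63745·e^(−1.054t) = 3.6342
e^(−1.054t) = 0.066457 → t = ln(15.04722)/1.054 = 2.71119/1.054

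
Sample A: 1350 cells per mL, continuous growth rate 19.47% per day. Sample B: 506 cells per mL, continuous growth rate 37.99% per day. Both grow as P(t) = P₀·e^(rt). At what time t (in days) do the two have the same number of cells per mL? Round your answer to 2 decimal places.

t ≈ 5.30 days

1350·e^(0.1947t) = 506·e^(0.3799t)
1350/506 = e^((0.3799 − 0.1947)t) → ln(2.66798) = 0.1852·t
t = 0.98132 / 0.1852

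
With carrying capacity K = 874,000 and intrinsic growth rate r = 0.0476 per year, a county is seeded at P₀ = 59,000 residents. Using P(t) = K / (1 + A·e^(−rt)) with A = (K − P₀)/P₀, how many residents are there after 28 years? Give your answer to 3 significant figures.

A = (874000 − 59000)/59000 = 13.81356
P(28) = 874000 / (1 + 13.81356·e^(−0.0476·28)) = 874000 / (1 + 13.81356·0.263738)
= 874000 / 4.64316 ≈ 188233.99

≈ 188,000 residents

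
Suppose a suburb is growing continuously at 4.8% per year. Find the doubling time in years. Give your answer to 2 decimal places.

doubling time ≈ 14.44 years

doubling time = ln(2) / |r| = 0.69315 / 0.048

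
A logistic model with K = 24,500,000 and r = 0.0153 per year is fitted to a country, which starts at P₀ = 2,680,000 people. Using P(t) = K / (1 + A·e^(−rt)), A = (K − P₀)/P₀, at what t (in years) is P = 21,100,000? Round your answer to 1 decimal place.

t ≈ 256.4 years

A = (24500000 − 2680000)/2680000 = 8.14179
21100000 = 24500000/(1 + 8.14179·e^(−0.0153t)) → 1 + 8.14179·e^(−0.0153t) = 1.16114
e^(−0.0153t) = 0.019791 → t = ln(50.527)/0.0153 = 3.92251/0.0153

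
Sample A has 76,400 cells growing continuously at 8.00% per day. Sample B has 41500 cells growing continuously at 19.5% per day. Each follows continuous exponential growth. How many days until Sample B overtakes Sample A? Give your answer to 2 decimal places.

t ≈ 5.31 days

76400·e^(0.08t) = 41500·e^(0.195t)
76400/41500 = e^((0.195 − 0.08)t) → ln(1.84096) = 0.115·t
t = 0.61029 / 0.115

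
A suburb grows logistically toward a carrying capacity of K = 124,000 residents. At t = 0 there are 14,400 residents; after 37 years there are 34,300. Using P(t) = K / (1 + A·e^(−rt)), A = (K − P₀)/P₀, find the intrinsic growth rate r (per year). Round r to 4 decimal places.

A = (124000 − 14400)/14400 = 7.61111
34300 = 124000/(1 + 7.61111·e^(−r·37)) → e^(−37r) = (3.61516 − 1)/7.61111 = 0.343598
r = −ln(0.343598)/37 = 1.06828/37

r ≈ 0.0289 per year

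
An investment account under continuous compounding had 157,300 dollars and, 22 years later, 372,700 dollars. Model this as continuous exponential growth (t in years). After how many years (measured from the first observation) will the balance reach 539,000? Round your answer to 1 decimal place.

t ≈ 31.4 years

r = ln(372700/157300) / 22 ≈ 0.03921 per year
t = ln(539000/157300) / r = 1.23156 / 0.03921 ≈ 31.409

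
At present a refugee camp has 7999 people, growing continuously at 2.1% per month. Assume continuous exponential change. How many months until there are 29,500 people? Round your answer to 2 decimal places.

t ≈ 62.15 months

29500 = 7999 · e^(0.021·t)
t = ln(29500/7999) / 0.021 = ln(3.68796) / 0.021 = 1.30507 / 0.021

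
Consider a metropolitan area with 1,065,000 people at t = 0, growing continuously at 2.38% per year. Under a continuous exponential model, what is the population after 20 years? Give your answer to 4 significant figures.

P(20) = 1065000 · e^(0.0238·20) = 1065000 · e^(0.476)
= 1065000 · 1.60962 ≈ 1714248.51

≈ 1,714,000 people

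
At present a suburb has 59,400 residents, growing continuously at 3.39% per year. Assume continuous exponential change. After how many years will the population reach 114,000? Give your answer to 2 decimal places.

114000 = 59400 · e^(0.0339·t)
t = ln(114000/59400) / 0.0339 = ln(1.91919) / 0.0339 = 0.6519 / 0.0339

t ≈ 19.23 years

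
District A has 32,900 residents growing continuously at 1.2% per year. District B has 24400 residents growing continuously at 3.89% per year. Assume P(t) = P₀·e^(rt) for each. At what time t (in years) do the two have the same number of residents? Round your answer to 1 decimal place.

32900·e^(0.012t) = 24400·e^(0.0389t)
32900/24400 = e^((0.0389 − 0.012)t) → ln(1.34836) = 0.0269·t
t = 0.29889 / 0.0269

t ≈ 11.1 years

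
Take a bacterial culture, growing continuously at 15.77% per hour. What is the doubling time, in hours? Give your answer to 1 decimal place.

doubling time ≈ 4.4 hours

doubling time = ln(2) / |r| = 0.69315 / 0.1577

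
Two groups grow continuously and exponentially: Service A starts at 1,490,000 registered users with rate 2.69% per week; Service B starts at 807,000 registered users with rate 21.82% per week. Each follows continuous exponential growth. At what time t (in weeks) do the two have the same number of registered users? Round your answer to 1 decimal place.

1490000·e^(0.0269t) = 807000·e^(0.2182t)
1490000/807000 = e^((0.2182 − 0.0269)t) → ln(1.84634) = 0.1913·t
t = 0.61321 / 0.1913

t ≈ 3.2 weeks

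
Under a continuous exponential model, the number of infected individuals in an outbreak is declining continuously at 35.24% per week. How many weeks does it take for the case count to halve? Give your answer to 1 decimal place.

half-life ≈ 2.0 weeks

half-life = ln(2) / |r| = 0.69315 / 0.3524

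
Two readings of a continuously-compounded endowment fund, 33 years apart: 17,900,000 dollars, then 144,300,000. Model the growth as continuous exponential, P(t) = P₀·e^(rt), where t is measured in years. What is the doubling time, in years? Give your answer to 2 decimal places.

r = ln(144300000/17900000) / 33 = ln(8.06145) / 33 ≈ 0.063245 per year
doubling time = ln 2 / |r| = 0.69315 / 0.063245

doubling time ≈ 10.96 years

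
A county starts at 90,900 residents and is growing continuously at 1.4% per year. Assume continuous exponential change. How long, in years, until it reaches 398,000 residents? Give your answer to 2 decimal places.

t ≈ 105.48 years

398000 = 90900 · e^(0.014·t)
t = ln(398000/90900) / 0.014 = ln(4.37844) / 0.014 = 1.47669 / 0.014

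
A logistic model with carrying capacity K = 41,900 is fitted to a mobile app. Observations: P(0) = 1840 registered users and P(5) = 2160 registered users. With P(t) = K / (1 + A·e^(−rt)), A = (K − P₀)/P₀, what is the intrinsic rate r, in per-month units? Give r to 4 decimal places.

A = (41900 − 1840)/1840 = 21.77174
2160 = 41900/(1 + 21.77174·e^(−r·5)) → e^(−5r) = (19.39815 − 1)/21.77174 = 0.845047
r = −ln(0.845047)/5 = 0.16836/5

r ≈ 0.0337 per month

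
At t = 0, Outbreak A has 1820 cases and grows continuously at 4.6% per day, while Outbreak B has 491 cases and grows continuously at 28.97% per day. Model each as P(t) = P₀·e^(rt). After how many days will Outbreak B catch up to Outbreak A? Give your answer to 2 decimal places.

1820·e^(0.046t) = 491·e^(0.2897t)
1820/491 = e^((0.2897 − 0.046)t) → ln(3.70672) = 0.2437·t
t = 1.31015 / 0.2437

t ≈ 5.38 days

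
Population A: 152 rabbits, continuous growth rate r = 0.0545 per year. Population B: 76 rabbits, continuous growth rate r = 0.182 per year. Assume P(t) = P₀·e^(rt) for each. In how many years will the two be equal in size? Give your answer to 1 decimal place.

t ≈ 5.4 years

152·e^(0.0545t) = 76·e^(0.182t)
152/76 = e^((0.182 − 0.0545)t) → ln(2) = 0.1275·t
t = 0.69315 / 0.1275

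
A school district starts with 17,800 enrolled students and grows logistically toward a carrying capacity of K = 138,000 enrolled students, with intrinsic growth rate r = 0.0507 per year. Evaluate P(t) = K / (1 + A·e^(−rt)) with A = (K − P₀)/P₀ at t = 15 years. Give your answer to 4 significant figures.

A = (138000 − 17800)/17800 = 6.75281
P(15) = 138000 / (1 + 6.75281·e^(−0.0507·15)) = 138000 / (1 + 6.75281·0.467433)
= 138000 / 4.15648 ≈ 33201.14

≈ 33,200 enrolled students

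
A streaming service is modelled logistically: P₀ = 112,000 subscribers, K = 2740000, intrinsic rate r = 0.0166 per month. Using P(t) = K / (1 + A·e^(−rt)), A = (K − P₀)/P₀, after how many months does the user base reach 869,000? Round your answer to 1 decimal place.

t ≈ 143.9 months

A = (2740000 − 112000)/112000 = 23.46429
869000 = 2740000/(1 + 23.46429·e^(−0.0166t)) → 1 + 23.46429·e^(−0.0166t) = 3.15305
e^(−0.0166t) = 0.091759 → t = ln(10.89816)/0.0166 = 2.38859/0.0166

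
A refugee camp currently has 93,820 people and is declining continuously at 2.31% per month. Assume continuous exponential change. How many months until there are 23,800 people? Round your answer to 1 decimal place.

t ≈ 59.4 months

23800 = 93820 · e^(-0.0231·t)
t = ln(23800/93820) / -0.0231 = ln(0.25368) / -0.0231 = -1.37169 / -0.0231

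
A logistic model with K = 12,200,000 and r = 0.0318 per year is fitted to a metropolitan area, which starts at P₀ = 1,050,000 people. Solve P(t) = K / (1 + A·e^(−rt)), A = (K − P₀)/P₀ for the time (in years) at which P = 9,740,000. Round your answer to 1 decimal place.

t ≈ 117.6 years

A = (12200000 − 1050000)/1050000 = 10.61905
9740000 = 12200000/(1 + 10.61905·e^(−0.0318t)) → 1 + 10.61905·e^(−0.0318t) = 1.25257
e^(−0.0318t) = 0.023784 → t = ln(42.04452)/0.0318 = 3.73873/0.0318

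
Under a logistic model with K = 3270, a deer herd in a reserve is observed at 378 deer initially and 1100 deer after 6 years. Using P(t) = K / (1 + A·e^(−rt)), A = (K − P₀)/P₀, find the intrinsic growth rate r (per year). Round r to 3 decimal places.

A = (3270 − 378)/378 = 7.65079
1100 = 3270/(1 + 7.65079·e^(−r·6)) → e^(−6r) = (2.97273 − 1)/7.65079 = 0.257846
r = −ln(0.257846)/6 = 1.35539/6

r ≈ 0.226 per year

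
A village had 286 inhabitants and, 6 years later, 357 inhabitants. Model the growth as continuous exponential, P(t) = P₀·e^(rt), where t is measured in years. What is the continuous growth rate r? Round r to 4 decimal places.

357 = 286 · e^(r·6)
e^(6r) = 357/286 = 1.24825
r = ln(1.24825) / 6 = 0.22174 / 6

r ≈ 0.0370 per year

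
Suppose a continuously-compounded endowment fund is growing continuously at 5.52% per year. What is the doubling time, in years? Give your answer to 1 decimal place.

doubling time = ln(2) / |r| = 0.69315 / 0.0552

doubling time ≈ 12.6 years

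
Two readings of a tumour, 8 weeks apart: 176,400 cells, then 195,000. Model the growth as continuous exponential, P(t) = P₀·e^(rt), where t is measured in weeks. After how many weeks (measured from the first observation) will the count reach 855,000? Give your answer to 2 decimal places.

t ≈ 125.96 weeks

r = ln(195000/176400) / 8 ≈ 0.012531 per week
t = ln(855000/176400) / r = 1.57835 / 0.012531 ≈ 125.959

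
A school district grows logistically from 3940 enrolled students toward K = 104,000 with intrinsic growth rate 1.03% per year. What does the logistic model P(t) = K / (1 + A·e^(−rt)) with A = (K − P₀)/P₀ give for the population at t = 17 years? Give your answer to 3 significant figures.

≈ 4,660 enrolled students

A = (104000 − 3940)/3940 = 25.39594
P(17) = 104000 / (1 + 25.39594·e^(−0.0103·17)) = 104000 / (1 + 25.39594·0.839373)
= 104000 / 22.31667 ≈ 4660.19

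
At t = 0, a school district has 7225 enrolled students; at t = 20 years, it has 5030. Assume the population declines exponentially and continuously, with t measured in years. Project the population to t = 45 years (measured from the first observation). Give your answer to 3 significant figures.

r = ln(5030/7225) / 20 ≈ -0.018106 per year
P(45) = 7225 · e^(-0.018106·45) = 7225 · 0.44273 ≈ 3198.75

≈ 3,200 enrolled students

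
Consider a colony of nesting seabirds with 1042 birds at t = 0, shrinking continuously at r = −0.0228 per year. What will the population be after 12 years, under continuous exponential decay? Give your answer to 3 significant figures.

P(12) = 1042 · e^(-0.0228·12) = 1042 · e^(-0.2736)
= 1042 · 0.76064 ≈ 792.58

≈ 793 birds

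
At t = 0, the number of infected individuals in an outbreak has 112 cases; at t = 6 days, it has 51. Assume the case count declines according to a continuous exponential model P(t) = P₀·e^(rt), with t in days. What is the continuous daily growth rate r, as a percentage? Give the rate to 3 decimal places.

51 = 112 · e^(r·6)
e^(6r) = 51/112 = 0.45536
r = ln(0.45536) / 6 = -0.78667 / 6

r ≈ -13.111% per day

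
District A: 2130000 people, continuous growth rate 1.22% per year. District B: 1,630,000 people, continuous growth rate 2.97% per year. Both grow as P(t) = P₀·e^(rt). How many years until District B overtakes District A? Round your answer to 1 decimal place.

t ≈ 15.3 years

2130000·e^(0.0122t) = 1630000·e^(0.0297t)
2130000/1630000 = e^((0.0297 − 0.0122)t) → ln(1.30675) = 0.0175·t
t = 0.26754 / 0.0175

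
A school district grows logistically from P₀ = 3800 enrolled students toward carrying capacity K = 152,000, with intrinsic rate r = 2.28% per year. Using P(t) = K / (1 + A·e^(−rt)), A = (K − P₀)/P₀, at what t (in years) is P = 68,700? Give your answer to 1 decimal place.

A = (152000 − 3800)/3800 = 39
68700 = 152000/(1 + 39·e^(−0.0228t)) → 1 + 39·e^(−0.0228t) = 2.21252
e^(−0.0228t) = 0.03109 → t = ln(32.16447)/0.0228 = 3.47086/0.0228

t ≈ 152.2 years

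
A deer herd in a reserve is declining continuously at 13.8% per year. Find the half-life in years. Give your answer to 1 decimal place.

half-life ≈ 5.0 years

half-life = ln(2) / |r| = 0.69315 / 0.138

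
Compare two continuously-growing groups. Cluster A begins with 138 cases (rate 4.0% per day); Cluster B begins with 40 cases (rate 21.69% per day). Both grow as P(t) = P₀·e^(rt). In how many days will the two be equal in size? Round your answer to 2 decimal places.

138·e^(0.04t) = 40·e^(0.2169t)
138/40 = e^((0.2169 − 0.04)t) → ln(3.45) = 0.1769·t
t = 1.23837 / 0.1769

t ≈ 7.00 days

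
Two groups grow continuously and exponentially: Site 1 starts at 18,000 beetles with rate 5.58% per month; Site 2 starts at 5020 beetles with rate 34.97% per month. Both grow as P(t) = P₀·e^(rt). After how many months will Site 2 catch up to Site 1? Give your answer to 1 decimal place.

t ≈ 4.3 months

18000·e^(0.0558t) = 5020·e^(0.3497t)
18000/5020 = e^((0.3497 − 0.0558)t) → ln(3.58566) = 0.2939·t
t = 1.27694 / 0.2939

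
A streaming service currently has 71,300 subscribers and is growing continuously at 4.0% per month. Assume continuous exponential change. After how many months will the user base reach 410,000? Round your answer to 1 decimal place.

t ≈ 43.7 months

410000 = 71300 · e^(0.04·t)
t = ln(410000/71300) / 0.04 = ln(5.75035) / 0.04 = 1.74926 / 0.04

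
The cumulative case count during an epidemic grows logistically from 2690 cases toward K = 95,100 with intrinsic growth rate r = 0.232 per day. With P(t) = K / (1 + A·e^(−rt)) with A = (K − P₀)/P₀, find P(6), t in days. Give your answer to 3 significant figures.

A = (95100 − 2690)/2690 = 34.35316
P(6) = 95100 / (1 + 34.35316·e^(−0.232·6)) = 95100 / (1 + 34.35316·0.248578)
= 95100 / 9.53943 ≈ 9969.15

≈ 9,970 cases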